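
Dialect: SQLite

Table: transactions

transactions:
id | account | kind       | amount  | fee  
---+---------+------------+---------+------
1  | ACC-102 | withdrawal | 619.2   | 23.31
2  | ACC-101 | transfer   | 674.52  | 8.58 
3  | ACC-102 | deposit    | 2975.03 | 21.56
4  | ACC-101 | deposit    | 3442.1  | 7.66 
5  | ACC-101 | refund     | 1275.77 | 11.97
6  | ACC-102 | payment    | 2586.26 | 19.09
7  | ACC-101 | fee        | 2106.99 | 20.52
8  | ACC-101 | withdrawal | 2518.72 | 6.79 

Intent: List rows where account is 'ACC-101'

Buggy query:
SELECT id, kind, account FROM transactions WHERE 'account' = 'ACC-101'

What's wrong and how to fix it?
Bug: Single quotes denote string literals in SQL; the column name is being compared as a constant string

Fix: Remove the quotes around the column name (or use double quotes for an identifier)

Corrected query:
SELECT id, kind, account FROM transactions WHERE account = 'ACC-101'

Result:
id | kind       | account
---+------------+--------
2  | transfer   | ACC-101
4  | deposit    | ACC-101
5  | refund     | ACC-101
7  | fee        | ACC-101
8  | withdrawal | ACC-101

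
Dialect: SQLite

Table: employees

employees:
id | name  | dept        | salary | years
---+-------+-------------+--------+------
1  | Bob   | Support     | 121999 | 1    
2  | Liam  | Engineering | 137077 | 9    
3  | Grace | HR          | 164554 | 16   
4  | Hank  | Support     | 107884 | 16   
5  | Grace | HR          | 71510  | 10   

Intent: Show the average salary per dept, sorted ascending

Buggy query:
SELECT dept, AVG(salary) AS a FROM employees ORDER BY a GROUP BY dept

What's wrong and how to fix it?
Bug: GROUP BY must precede ORDER BY

Fix: Reorder: SELECT … FROM … GROUP BY … ORDER BY …

Corrected query:
SELECT dept, AVG(salary) AS a FROM employees GROUP BY dept ORDER BY a

Result:
dept        | a       
------------+---------
Support     | 114941.5
HR          | 118032  
Engineering | 137077  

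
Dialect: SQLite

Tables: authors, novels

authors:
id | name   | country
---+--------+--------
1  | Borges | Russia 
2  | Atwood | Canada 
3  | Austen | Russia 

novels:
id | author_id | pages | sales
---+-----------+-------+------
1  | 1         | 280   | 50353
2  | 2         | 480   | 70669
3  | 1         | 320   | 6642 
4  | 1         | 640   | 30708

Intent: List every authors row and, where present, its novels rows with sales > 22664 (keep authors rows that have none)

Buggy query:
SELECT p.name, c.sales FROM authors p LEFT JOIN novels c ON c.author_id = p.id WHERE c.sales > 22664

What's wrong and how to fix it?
Bug: Filtering c.sales in WHERE discards the NULL rows produced by LEFT JOIN, turning it into an inner join

Fix: Move the right-table condition into the ON clause so unmatched parents are kept

Corrected query:
SELECT p.name, c.sales FROM authors p LEFT JOIN novels c ON c.author_id = p.id AND c.sales > 22664

Result:
name   | sales
-------+------
Borges | 30708
Borges | 50353
Atwood | 70669
Austen | NULL 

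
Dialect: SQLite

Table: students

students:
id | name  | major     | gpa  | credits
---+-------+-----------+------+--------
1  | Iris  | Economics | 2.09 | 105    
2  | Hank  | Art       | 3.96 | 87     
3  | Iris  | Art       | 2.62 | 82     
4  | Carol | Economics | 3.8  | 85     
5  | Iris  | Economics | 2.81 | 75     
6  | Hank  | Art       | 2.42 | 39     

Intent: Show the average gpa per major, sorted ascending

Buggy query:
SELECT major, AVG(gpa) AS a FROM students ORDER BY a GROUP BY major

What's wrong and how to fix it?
Bug: ORDER BY appears before GROUP BY; SQL clause order requires GROUP BY first

Fix: Reorder: SELECT … FROM … GROUP BY … ORDER BY …

Corrected query:
SELECT major, AVG(gpa) AS a FROM students GROUP BY major ORDER BY a

Result:
major     | a  
----------+----
Economics | 2.9
Art       | 3  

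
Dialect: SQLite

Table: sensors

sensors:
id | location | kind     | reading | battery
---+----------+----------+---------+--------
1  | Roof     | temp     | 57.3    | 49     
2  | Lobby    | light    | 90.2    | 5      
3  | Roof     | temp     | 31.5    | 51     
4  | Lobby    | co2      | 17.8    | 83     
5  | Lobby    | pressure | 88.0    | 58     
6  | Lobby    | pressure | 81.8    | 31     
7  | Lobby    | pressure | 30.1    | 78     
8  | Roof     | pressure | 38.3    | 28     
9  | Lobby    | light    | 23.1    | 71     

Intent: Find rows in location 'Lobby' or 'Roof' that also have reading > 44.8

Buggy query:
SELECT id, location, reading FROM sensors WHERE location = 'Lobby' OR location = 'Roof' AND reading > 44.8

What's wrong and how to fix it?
Bug: Without parentheses, AND is evaluated before OR, so the reading filter only applies to the 'Roof' branch

Fix: Add parentheses around the OR so the AND applies to both alternatives

Corrected query:
SELECT id, location, reading FROM sensors WHERE (location = 'Lobby' OR location = 'Roof') AND reading > 44.8

Result:
id | location | reading
---+----------+--------
1  | Roof     | 57.3   
2  | Lobby    | 90.2   
5  | Lobby    | 88     
6  | Lobby    | 81.8   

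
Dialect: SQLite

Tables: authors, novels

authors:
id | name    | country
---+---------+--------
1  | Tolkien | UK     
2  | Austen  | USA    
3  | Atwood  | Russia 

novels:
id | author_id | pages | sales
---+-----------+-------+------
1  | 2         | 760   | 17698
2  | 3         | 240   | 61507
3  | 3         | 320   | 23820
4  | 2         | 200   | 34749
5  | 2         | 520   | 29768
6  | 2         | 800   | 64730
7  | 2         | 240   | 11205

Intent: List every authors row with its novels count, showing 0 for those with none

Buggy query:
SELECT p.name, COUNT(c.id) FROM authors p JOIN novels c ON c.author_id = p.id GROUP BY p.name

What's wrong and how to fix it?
Bug: An inner join excludes parents with zero children

Fix: Switch to LEFT JOIN to retain unmatched parent rows

Corrected query:
SELECT p.name, COUNT(c.id) FROM authors p LEFT JOIN novels c ON c.author_id = p.id GROUP BY p.name

Result:
name    | COUNT(c.id)
--------+------------
Atwood  | 2          
Austen  | 5          
Tolkien | 0          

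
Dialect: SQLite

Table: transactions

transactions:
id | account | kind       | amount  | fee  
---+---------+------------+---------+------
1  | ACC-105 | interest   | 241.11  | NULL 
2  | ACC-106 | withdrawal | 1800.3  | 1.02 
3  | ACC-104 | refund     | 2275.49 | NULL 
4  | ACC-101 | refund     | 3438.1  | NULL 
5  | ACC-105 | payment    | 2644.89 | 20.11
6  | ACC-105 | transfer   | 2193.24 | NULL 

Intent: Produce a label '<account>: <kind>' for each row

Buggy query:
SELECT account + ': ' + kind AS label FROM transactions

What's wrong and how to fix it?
Bug: '+' is numeric addition; on text columns SQLite converts them to 0 instead of concatenating

Fix: Use the || operator for string concatenation

Corrected query:
SELECT account || ': ' || kind AS label FROM transactions

Result:
label              
-------------------
ACC-105: interest  
ACC-106: withdrawal
ACC-104: refund    
ACC-101: refund    
ACC-105: payment   
ACC-105: transfer  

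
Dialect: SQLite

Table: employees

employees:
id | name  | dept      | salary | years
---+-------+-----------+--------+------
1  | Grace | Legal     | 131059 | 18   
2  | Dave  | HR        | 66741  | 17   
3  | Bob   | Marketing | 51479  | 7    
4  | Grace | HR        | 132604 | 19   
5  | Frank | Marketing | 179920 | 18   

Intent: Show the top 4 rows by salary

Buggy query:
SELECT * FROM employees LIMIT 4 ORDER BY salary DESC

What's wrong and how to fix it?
Bug: LIMIT must come after ORDER BY

Fix: Sort with ORDER BY, then apply LIMIT

Corrected query:
SELECT * FROM employees ORDER BY salary DESC LIMIT 4

Result:
id | name  | dept      | salary | years
---+-------+-----------+--------+------
5  | Frank | Marketing | 179920 | 18   
4  | Grace | HR        | 132604 | 19   
1  | Grace | Legal     | 131059 | 18   
2  | Dave  | HR        | 66741  | 17   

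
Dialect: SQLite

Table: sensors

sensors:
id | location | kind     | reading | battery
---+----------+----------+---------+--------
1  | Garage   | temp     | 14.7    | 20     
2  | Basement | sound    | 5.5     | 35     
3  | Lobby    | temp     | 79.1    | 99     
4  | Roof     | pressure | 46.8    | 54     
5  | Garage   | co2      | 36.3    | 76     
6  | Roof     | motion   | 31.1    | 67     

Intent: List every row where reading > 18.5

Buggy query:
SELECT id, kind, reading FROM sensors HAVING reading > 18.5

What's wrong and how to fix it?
Bug: HAVING filters the output of aggregation, but this query has no GROUP BY and no aggregate functions, so SQLite rejects it (HAVING clause on a non-aggregate query); the condition here is per row

Fix: Replace HAVING with WHERE since the condition applies to individual rows

Corrected query:
SELECT id, kind, reading FROM sensors WHERE reading > 18.5

Result:
id | kind     | reading
---+----------+--------
3  | temp     | 79.1   
4  | pressure | 46.8   
5  | co2      | 36.3   
6  | motion   | 31.1   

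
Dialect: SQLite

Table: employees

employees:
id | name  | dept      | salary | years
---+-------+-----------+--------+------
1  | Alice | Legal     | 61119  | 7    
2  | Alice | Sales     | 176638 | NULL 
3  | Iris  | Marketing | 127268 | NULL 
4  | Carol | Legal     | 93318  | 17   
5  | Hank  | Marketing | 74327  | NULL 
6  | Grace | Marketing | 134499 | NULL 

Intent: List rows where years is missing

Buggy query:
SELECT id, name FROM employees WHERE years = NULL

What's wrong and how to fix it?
Bug: '= NULL' is always unknown in SQL three-valued logic, so no rows match

Fix: Use IS NULL to test for NULL

Corrected query:
SELECT id, name FROM employees WHERE years IS NULL

Result:
id | name 
---+------
2  | Alice
3  | Iris 
5  | Hank 
6  | Grace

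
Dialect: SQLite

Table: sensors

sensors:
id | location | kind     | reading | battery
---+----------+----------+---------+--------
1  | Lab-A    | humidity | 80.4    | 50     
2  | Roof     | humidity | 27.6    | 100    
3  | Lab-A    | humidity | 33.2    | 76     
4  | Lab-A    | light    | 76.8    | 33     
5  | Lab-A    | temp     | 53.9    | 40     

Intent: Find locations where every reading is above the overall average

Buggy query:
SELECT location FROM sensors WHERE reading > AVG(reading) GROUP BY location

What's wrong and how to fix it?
Bug: WHERE evaluates per row before aggregation, so AVG() is unavailable

Fix: Compute the overall average in a scalar subquery and compare each group's MIN against it in HAVING

Corrected query:
SELECT location FROM sensors GROUP BY location HAVING MIN(reading) > (SELECT AVG(reading) FROM sensors)

Result:
(no rows)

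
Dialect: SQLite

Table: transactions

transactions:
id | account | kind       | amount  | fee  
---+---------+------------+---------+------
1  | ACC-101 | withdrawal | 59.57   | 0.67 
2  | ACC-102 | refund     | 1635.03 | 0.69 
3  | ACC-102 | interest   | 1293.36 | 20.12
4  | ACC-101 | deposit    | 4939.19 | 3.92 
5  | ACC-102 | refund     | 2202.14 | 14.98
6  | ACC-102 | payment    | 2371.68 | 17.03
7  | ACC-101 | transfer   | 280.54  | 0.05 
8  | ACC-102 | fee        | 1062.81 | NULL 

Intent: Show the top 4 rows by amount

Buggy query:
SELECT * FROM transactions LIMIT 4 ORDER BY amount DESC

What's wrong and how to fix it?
Bug: ORDER BY cannot follow LIMIT; LIMIT is the final clause

Fix: Sort with ORDER BY, then apply LIMIT

Corrected query:
SELECT * FROM transactions ORDER BY amount DESC LIMIT 4

Result:
id | account | kind    | amount  | fee  
---+---------+---------+---------+------
4  | ACC-101 | deposit | 4939.19 | 3.92 
6  | ACC-102 | payment | 2371.68 | 17.03
5  | ACC-102 | refund  | 2202.14 | 14.98
2  | ACC-102 | refund  | 1635.03 | 0.69 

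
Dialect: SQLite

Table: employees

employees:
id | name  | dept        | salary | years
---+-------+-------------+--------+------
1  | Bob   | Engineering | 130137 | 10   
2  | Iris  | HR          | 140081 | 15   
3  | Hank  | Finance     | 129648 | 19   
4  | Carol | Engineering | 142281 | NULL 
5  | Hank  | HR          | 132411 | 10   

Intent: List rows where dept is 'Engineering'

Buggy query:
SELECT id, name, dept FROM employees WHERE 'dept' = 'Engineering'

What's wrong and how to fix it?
Bug: Single quotes denote string literals in SQL; the column name is being compared as a constant string

Fix: Remove the quotes around the column name (or use double quotes for an identifier)

Corrected query:
SELECT id, name, dept FROM employees WHERE dept = 'Engineering'

Result:
id | name  | dept       
---+-------+------------
1  | Bob   | Engineering
4  | Carol | Engineering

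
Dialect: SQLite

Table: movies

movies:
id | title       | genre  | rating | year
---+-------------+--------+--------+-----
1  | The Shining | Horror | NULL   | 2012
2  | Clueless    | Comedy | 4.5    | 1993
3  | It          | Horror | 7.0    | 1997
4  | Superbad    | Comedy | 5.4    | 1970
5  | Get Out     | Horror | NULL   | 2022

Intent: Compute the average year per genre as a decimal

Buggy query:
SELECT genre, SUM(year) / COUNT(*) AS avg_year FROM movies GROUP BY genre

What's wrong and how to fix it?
Bug: Both operands are integers, so '/' performs integer division and truncates

Fix: Multiply by 1.0 (or CAST to REAL) to force floating-point division

Corrected query:
SELECT genre, SUM(year) * 1.0 / COUNT(*) AS avg_year FROM movies GROUP BY genre

Result:
genre  | avg_year   
-------+------------
Comedy | 1981.5     
Horror | 2010.333333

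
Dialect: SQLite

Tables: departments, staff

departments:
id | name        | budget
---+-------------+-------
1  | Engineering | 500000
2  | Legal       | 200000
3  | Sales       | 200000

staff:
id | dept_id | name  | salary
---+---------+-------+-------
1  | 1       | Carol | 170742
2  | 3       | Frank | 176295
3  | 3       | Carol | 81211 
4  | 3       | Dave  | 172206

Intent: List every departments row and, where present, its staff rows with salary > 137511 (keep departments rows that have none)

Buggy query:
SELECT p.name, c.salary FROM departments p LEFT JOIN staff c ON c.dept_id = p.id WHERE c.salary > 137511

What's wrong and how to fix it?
Bug: A WHERE condition on the right-hand table after LEFT JOIN drops unmatched parents

Fix: Put 'c.salary > 137511' in the JOIN's ON clause instead of WHERE

Corrected query:
SELECT p.name, c.salary FROM departments p LEFT JOIN staff c ON c.dept_id = p.id AND c.salary > 137511

Result:
name        | salary
------------+-------
Engineering | 170742
Legal       | NULL  
Sales       | 172206
Sales       | 176295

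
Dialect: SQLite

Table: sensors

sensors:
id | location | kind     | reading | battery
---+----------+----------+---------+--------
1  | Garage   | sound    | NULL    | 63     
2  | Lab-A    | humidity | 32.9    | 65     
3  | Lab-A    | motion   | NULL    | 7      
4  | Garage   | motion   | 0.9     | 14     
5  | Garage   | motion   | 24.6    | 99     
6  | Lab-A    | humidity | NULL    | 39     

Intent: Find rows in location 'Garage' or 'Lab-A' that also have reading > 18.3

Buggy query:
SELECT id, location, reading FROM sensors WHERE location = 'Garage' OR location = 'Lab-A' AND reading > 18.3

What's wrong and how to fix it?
Bug: AND binds tighter than OR, so this parses as location = 'Garage' OR (location = 'Lab-A' AND reading > 18.3)

Fix: Add parentheses around the OR so the AND applies to both alternatives

Corrected query:
SELECT id, location, reading FROM sensors WHERE (location = 'Garage' OR location = 'Lab-A') AND reading > 18.3

Result:
id | location | reading
---+----------+--------
2  | Lab-A    | 32.9   
5  | Garage   | 24.6   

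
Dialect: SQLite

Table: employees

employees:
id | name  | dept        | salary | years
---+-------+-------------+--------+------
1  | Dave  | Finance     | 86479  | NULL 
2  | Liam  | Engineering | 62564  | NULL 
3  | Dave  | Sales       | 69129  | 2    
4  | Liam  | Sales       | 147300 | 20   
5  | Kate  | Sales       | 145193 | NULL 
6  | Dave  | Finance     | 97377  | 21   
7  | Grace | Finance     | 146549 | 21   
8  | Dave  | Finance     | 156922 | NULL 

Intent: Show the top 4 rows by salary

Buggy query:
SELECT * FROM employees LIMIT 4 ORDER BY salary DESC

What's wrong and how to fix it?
Bug: ORDER BY cannot follow LIMIT; LIMIT is the final clause

Fix: Sort with ORDER BY, then apply LIMIT

Corrected query:
SELECT * FROM employees ORDER BY salary DESC LIMIT 4

Result:
id | name  | dept    | salary | years
---+-------+---------+--------+------
8  | Dave  | Finance | 156922 | NULL 
4  | Liam  | Sales   | 147300 | 20   
7  | Grace | Finance | 146549 | 21   
5  | Kate  | Sales   | 145193 | NULL 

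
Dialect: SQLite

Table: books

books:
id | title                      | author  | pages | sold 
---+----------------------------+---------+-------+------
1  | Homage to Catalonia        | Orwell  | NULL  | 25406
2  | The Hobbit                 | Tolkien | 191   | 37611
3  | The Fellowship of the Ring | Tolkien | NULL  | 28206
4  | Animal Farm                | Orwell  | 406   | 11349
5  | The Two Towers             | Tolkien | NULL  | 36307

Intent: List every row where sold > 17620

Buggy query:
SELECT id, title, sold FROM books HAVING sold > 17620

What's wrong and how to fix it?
Bug: This is a non-aggregate query (no GROUP BY, no aggregates), so in SQLite the HAVING clause is invalid here; a row-level condition belongs in WHERE

Fix: Use WHERE for row-level filtering

Corrected query:
SELECT id, title, sold FROM books WHERE sold > 17620

Result:
id | title                      | sold 
---+----------------------------+------
1  | Homage to Catalonia        | 25406
2  | The Hobbit                 | 37611
3  | The Fellowship of the Ring | 28206
5  | The Two Towers             | 36307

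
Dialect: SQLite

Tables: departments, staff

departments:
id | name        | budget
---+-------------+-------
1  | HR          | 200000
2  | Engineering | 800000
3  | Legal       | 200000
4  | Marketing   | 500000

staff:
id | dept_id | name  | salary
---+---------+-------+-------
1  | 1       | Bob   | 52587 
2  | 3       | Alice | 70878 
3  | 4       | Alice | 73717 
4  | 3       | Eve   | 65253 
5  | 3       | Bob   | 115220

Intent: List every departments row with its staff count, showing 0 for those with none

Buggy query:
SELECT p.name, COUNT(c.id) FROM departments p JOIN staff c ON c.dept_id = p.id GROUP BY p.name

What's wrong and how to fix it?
Bug: An inner join excludes parents with zero children

Fix: Use LEFT JOIN so parents without children still appear (COUNT(c.id) gives 0)

Corrected query:
SELECT p.name, COUNT(c.id) FROM departments p LEFT JOIN staff c ON c.dept_id = p.id GROUP BY p.name

Result:
name        | COUNT(c.id)
------------+------------
Engineering | 0          
HR          | 1          
Legal       | 3          
Marketing   | 1          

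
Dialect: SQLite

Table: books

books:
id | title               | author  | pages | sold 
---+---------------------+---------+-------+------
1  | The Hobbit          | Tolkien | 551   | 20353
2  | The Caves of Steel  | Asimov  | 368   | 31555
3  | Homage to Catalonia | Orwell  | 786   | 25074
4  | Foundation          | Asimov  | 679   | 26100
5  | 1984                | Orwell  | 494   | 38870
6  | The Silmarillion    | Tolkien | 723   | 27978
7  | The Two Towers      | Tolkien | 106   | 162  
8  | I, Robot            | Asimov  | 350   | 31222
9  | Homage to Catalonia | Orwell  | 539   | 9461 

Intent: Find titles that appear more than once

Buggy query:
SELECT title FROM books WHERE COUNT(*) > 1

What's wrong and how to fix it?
Bug: COUNT(*) is an aggregate and cannot be used in WHERE

Fix: GROUP BY title, then filter groups with HAVING COUNT(*) > 1

Corrected query:
SELECT title FROM books GROUP BY title HAVING COUNT(*) > 1

Result:
title              
-------------------
Homage to Catalonia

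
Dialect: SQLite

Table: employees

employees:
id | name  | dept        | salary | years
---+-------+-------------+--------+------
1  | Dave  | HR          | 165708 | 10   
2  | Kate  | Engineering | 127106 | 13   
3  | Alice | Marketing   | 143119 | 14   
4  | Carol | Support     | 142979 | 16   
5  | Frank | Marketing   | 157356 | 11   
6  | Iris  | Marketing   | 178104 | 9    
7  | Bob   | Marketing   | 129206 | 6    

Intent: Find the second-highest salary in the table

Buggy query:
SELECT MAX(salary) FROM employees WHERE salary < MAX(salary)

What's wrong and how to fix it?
Bug: MAX(salary) on the right of the comparison is an aggregate-in-WHERE error

Fix: Put the inner MAX in a scalar subquery

Corrected query:
SELECT MAX(salary) FROM employees WHERE salary < (SELECT MAX(salary) FROM employees)

Result:
MAX(salary)
-----------
165708     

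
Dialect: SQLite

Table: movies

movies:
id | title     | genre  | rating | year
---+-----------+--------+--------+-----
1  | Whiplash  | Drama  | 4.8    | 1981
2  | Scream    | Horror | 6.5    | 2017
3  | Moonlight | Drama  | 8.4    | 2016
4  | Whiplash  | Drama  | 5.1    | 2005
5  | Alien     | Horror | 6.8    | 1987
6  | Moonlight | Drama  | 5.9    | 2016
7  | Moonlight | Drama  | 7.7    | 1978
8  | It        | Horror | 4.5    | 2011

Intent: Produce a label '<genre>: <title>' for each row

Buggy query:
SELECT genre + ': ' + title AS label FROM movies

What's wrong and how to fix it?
Bug: '+' is numeric addition; on text columns SQLite converts them to 0 instead of concatenating

Fix: Replace + with || to concatenate text

Corrected query:
SELECT genre || ': ' || title AS label FROM movies

Result:
label           
----------------
Drama: Whiplash 
Horror: Scream  
Drama: Moonlight
Drama: Whiplash 
Horror: Alien   
Drama: Moonlight
Drama: Moonlight
Horror: It      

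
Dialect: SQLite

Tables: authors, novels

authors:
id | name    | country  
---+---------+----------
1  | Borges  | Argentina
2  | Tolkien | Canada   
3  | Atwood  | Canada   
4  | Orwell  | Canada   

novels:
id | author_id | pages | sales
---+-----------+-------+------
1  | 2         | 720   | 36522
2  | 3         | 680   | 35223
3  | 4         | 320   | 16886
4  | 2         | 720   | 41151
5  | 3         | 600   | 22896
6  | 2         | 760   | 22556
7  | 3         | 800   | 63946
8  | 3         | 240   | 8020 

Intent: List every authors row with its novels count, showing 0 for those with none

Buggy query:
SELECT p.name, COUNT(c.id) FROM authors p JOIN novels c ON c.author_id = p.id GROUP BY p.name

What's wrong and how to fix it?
Bug: INNER JOIN drops authors rows that have no matching novels rows

Fix: Switch to LEFT JOIN to retain unmatched parent rows

Corrected query:
SELECT p.name, COUNT(c.id) FROM authors p LEFT JOIN novels c ON c.author_id = p.id GROUP BY p.name

Result:
name    | COUNT(c.id)
--------+------------
Atwood  | 4          
Borges  | 0          
Orwell  | 1          
Tolkien | 3          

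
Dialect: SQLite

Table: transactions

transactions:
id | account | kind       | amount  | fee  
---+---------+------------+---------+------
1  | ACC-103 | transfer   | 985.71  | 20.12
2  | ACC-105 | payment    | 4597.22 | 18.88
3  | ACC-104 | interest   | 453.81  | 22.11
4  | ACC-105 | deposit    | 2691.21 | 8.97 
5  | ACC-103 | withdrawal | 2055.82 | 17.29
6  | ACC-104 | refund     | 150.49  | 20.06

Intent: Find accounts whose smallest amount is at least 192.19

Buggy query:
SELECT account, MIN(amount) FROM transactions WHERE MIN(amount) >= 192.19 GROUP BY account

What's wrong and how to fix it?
Bug: MIN() in WHERE is a misuse of aggregate

Fix: Replace WHERE with HAVING after the GROUP BY

Corrected query:
SELECT account, MIN(amount) FROM transactions GROUP BY account HAVING MIN(amount) >= 192.19

Result:
account | MIN(amount)
--------+------------
ACC-103 | 985.71     
ACC-105 | 2691.21    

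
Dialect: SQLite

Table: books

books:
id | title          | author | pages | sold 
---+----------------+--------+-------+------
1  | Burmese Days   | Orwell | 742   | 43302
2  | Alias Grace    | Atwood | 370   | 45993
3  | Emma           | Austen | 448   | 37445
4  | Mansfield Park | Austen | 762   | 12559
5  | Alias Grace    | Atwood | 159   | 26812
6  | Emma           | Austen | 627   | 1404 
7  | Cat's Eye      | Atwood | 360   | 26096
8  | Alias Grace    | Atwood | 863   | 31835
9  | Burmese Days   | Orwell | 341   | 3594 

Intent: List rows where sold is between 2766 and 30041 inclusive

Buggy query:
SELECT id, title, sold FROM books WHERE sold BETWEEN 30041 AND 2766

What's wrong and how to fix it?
Bug: BETWEEN expects the lower bound first; with 30041 AND 2766 the range is empty

Fix: Write BETWEEN 2766 AND 30041

Corrected query:
SELECT id, title, sold FROM books WHERE sold BETWEEN 2766 AND 30041

Result:
id | title          | sold 
---+----------------+------
4  | Mansfield Park | 12559
5  | Alias Grace    | 26812
7  | Cat's Eye      | 26096
9  | Burmese Days   | 3594 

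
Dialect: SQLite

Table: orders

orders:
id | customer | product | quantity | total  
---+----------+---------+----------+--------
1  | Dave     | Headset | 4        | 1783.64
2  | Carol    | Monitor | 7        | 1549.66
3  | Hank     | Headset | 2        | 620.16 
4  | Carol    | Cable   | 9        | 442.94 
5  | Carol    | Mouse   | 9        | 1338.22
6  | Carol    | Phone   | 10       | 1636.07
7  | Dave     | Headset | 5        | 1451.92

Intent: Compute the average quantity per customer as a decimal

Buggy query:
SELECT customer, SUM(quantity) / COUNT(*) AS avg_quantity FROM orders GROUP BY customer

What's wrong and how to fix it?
Bug: SUM(quantity) and COUNT(*) are both integers; the division truncates the fractional part

Fix: Cast one side to REAL so the division keeps the fractional part

Corrected query:
SELECT customer, SUM(quantity) * 1.0 / COUNT(*) AS avg_quantity FROM orders GROUP BY customer

Result:
customer | avg_quantity
---------+-------------
Carol    | 8.75        
Dave     | 4.5         
Hank     | 2           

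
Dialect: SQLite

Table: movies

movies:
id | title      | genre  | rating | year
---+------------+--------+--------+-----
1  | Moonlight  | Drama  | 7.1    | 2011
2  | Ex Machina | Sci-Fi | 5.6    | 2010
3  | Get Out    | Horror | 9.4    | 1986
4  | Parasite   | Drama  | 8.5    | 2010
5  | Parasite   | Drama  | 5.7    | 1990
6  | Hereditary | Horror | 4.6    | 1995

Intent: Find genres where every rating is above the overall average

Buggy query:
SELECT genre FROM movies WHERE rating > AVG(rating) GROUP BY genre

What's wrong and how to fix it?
Bug: WHERE evaluates per row before aggregation, so AVG() is unavailable

Fix: Use a subquery for AVG and a HAVING MIN(...) filter so the condition holds for every row in the group

Corrected query:
SELECT genre FROM movies GROUP BY genre HAVING MIN(rating) > (SELECT AVG(rating) FROM movies)

Result:
(no rows)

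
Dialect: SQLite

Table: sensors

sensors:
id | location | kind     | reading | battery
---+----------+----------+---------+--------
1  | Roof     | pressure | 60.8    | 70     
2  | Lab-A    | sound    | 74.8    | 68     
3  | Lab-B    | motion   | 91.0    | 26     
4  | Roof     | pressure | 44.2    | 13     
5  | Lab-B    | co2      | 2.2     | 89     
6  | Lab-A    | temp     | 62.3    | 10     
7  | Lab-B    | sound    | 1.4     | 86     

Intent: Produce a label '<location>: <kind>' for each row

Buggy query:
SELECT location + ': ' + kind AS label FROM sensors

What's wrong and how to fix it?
Bug: SQLite uses || for string concatenation; + coerces text to numbers (yielding 0)

Fix: Replace + with || to concatenate text

Corrected query:
SELECT location || ': ' || kind AS label FROM sensors

Result:
label         
--------------
Roof: pressure
Lab-A: sound  
Lab-B: motion 
Roof: pressure
Lab-B: co2    
Lab-A: temp   
Lab-B: sound  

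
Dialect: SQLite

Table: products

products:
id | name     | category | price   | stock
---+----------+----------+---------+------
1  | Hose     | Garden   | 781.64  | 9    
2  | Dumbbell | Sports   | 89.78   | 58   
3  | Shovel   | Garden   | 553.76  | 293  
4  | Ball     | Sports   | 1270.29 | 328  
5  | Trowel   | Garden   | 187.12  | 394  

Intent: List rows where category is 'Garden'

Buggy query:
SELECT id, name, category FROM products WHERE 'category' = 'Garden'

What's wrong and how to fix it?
Bug: 'category' in single quotes is a string literal, not the column; the comparison is literal-vs-literal and never true

Fix: Remove the quotes around the column name (or use double quotes for an identifier)

Corrected query:
SELECT id, name, category FROM products WHERE category = 'Garden'

Result:
id | name   | category
---+--------+---------
1  | Hose   | Garden  
3  | Shovel | Garden  
5  | Trowel | Garden  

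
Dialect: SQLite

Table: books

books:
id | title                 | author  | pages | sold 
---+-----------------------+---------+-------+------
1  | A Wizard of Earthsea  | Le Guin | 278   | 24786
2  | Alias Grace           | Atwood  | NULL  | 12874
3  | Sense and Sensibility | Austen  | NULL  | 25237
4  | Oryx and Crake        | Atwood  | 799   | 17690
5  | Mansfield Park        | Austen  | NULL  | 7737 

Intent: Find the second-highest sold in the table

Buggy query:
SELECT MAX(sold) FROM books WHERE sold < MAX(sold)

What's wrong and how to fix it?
Bug: MAX(sold) on the right of the comparison is an aggregate-in-WHERE error

Fix: Put the inner MAX in a scalar subquery

Corrected query:
SELECT MAX(sold) FROM books WHERE sold < (SELECT MAX(sold) FROM books)

Result:
MAX(sold)
---------
24786    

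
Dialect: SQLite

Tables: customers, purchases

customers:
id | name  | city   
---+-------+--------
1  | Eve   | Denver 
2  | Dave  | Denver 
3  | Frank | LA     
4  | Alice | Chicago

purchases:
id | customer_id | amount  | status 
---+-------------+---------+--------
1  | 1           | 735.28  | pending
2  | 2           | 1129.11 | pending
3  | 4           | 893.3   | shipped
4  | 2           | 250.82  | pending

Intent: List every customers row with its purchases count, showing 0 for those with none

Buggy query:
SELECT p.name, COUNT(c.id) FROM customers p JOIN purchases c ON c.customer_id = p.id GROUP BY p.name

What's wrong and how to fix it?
Bug: INNER JOIN drops customers rows that have no matching purchases rows

Fix: Use LEFT JOIN so parents without children still appear (COUNT(c.id) gives 0)

Corrected query:
SELECT p.name, COUNT(c.id) FROM customers p LEFT JOIN purchases c ON c.customer_id = p.id GROUP BY p.name

Result:
name  | COUNT(c.id)
------+------------
Alice | 1          
Dave  | 2          
Eve   | 1          
Frank | 0          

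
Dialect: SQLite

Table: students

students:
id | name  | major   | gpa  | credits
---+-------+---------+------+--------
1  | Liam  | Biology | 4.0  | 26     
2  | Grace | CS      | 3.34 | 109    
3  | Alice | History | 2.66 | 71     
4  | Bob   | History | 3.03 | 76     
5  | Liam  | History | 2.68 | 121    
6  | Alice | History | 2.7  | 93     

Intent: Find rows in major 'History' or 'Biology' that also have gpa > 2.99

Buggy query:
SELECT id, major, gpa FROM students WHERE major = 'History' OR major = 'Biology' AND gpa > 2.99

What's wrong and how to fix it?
Bug: AND binds tighter than OR, so this parses as major = 'History' OR (major = 'Biology' AND gpa > 2.99)

Fix: Group the OR with parentheses (or use IN), then AND the threshold

Corrected query:
SELECT id, major, gpa FROM students WHERE (major = 'History' OR major = 'Biology') AND gpa > 2.99

Result:
id | major   | gpa 
---+---------+-----
1  | Biology | 4   
4  | History | 3.03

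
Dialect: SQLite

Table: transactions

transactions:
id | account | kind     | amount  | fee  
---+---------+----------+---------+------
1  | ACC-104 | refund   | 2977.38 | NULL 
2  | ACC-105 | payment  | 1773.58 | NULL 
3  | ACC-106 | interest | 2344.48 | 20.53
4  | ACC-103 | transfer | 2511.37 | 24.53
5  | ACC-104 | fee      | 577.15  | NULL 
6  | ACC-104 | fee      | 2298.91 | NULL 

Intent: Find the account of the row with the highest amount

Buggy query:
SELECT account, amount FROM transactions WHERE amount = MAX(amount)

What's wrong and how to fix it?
Bug: WHERE is evaluated per row; an aggregate over the whole table isn't defined there

Fix: Use a subquery: WHERE amount = (SELECT MAX(amount) FROM transactions)

Corrected query:
SELECT account, amount FROM transactions WHERE amount = (SELECT MAX(amount) FROM transactions)

Result:
account | amount 
--------+--------
ACC-104 | 2977.38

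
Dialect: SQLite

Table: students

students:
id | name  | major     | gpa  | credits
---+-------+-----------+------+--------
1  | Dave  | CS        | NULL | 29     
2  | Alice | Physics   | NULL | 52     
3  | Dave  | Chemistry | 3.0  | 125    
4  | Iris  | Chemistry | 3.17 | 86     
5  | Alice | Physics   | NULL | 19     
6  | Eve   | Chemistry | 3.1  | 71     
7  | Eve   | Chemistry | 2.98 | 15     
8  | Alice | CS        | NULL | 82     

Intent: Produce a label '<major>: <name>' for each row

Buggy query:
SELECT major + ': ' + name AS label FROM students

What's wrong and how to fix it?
Bug: SQLite uses || for string concatenation; + coerces text to numbers (yielding 0)

Fix: Replace + with || to concatenate text

Corrected query:
SELECT major || ': ' || name AS label FROM students

Result:
label          
---------------
CS: Dave       
Physics: Alice 
Chemistry: Dave
Chemistry: Iris
Physics: Alice 
Chemistry: Eve 
Chemistry: Eve 
CS: Alice      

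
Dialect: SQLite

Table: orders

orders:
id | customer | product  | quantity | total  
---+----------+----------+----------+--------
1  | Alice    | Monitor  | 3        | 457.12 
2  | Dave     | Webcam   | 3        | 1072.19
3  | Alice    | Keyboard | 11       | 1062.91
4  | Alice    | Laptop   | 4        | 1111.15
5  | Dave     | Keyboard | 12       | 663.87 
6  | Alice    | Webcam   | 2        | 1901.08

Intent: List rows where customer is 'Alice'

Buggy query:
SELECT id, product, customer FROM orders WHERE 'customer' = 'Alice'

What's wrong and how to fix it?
Bug: Single quotes denote string literals in SQL; the column name is being compared as a constant string

Fix: Remove the quotes around the column name (or use double quotes for an identifier)

Corrected query:
SELECT id, product, customer FROM orders WHERE customer = 'Alice'

Result:
id | product  | customer
---+----------+---------
1  | Monitor  | Alice   
3  | Keyboard | Alice   
4  | Laptop   | Alice   
6  | Webcam   | Alice   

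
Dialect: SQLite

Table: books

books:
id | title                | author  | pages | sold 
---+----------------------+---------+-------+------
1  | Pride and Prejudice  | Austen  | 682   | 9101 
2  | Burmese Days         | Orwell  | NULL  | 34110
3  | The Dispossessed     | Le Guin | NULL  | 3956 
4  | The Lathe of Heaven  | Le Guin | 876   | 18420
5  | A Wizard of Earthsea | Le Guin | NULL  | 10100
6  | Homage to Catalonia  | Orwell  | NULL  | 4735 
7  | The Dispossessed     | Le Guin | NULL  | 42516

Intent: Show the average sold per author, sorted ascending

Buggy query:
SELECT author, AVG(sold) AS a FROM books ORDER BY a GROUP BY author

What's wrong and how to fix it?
Bug: ORDER BY appears before GROUP BY; SQL clause order requires GROUP BY first

Fix: Reorder: SELECT … FROM … GROUP BY … ORDER BY …

Corrected query:
SELECT author, AVG(sold) AS a FROM books GROUP BY author ORDER BY a

Result:
author  | a      
--------+--------
Austen  | 9101   
Le Guin | 18748  
Orwell  | 19422.5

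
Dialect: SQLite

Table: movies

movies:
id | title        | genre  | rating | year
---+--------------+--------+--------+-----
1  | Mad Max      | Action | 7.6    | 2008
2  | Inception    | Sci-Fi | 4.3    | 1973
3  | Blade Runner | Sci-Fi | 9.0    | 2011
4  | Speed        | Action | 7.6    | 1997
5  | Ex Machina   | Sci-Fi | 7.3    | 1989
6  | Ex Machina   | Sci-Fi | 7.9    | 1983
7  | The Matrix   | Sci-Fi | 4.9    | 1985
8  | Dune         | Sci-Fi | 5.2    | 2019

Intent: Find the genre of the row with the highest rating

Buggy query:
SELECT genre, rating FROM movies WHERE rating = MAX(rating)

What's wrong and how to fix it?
Bug: MAX(rating) is an aggregate and cannot be used directly in WHERE

Fix: Use a subquery: WHERE rating = (SELECT MAX(rating) FROM movies)

Corrected query:
SELECT genre, rating FROM movies WHERE rating = (SELECT MAX(rating) FROM movies)

Result:
genre  | rating
-------+-------
Sci-Fi | 9     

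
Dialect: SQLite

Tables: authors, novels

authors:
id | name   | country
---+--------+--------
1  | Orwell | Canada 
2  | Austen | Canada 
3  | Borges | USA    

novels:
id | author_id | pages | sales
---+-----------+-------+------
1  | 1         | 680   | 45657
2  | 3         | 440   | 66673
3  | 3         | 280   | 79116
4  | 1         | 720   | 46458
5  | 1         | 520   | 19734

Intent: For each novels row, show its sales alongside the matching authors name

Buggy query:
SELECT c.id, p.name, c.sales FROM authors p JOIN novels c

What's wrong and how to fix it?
Bug: JOIN with no ON clause produces a cartesian product; every novels row pairs with every authors row

Fix: Specify the join condition linking the foreign key to the parent id

Corrected query:
SELECT c.id, p.name, c.sales FROM authors p JOIN novels c ON c.author_id = p.id

Result:
id | name   | sales
---+--------+------
1  | Orwell | 45657
2  | Borges | 66673
3  | Borges | 79116
4  | Orwell | 46458
5  | Orwell | 19734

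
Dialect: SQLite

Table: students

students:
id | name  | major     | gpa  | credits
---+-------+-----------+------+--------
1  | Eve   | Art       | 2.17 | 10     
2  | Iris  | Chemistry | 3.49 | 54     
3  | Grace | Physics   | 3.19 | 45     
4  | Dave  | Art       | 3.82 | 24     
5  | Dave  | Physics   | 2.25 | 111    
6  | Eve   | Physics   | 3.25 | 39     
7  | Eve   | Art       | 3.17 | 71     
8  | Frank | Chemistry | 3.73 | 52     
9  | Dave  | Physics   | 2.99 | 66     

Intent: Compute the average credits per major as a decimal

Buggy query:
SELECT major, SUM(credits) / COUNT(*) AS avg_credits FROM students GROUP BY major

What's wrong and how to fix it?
Bug: SUM(credits) and COUNT(*) are both integers; the division truncates the fractional part

Fix: Multiply by 1.0 (or CAST to REAL) to force floating-point division

Corrected query:
SELECT major, SUM(credits) * 1.0 / COUNT(*) AS avg_credits FROM students GROUP BY major

Result:
major     | avg_credits
----------+------------
Art       | 35         
Chemistry | 53         
Physics   | 65.25      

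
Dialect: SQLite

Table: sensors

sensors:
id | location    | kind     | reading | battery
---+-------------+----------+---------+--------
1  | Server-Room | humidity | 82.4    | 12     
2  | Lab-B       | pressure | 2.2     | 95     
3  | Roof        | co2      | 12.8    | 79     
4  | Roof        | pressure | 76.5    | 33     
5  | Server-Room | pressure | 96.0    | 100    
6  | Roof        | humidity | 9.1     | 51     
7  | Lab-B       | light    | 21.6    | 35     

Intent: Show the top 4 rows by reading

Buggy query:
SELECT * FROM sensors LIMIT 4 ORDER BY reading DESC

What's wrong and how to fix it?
Bug: LIMIT must come after ORDER BY

Fix: Sort with ORDER BY, then apply LIMIT

Corrected query:
SELECT * FROM sensors ORDER BY reading DESC LIMIT 4

Result:
id | location    | kind     | reading | battery
---+-------------+----------+---------+--------
5  | Server-Room | pressure | 96      | 100    
1  | Server-Room | humidity | 82.4    | 12     
4  | Roof        | pressure | 76.5    | 33     
7  | Lab-B       | light    | 21.6    | 35     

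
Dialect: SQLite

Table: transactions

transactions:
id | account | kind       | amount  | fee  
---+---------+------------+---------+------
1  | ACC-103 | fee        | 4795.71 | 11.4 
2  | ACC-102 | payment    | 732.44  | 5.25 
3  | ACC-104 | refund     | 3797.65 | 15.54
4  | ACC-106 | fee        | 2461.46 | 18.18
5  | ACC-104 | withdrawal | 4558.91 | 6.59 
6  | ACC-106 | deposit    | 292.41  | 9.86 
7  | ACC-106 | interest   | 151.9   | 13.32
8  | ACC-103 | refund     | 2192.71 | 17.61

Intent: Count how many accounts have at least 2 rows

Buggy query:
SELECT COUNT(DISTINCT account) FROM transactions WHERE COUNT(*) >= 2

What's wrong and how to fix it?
Bug: WHERE filters individual rows, not groups, so a group-level COUNT is invalid there

Fix: Group first with HAVING COUNT(*) >= 2, then COUNT the resulting groups

Corrected query:
SELECT COUNT(*) FROM (SELECT account FROM transactions GROUP BY account HAVING COUNT(*) >= 2)

Result:
COUNT(*)
--------
3       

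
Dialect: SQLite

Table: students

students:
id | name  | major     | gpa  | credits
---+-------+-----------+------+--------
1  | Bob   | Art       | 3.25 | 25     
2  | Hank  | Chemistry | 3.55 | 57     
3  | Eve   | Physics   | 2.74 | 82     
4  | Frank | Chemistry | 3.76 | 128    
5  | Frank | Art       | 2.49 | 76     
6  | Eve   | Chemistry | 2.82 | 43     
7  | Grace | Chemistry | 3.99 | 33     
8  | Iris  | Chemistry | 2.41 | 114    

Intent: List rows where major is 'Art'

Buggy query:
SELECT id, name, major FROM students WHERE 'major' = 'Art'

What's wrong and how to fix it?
Bug: Single quotes denote string literals in SQL; the column name is being compared as a constant string

Fix: Remove the quotes around the column name (or use double quotes for an identifier)

Corrected query:
SELECT id, name, major FROM students WHERE major = 'Art'

Result:
id | name  | major
---+-------+------
1  | Bob   | Art  
5  | Frank | Art  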